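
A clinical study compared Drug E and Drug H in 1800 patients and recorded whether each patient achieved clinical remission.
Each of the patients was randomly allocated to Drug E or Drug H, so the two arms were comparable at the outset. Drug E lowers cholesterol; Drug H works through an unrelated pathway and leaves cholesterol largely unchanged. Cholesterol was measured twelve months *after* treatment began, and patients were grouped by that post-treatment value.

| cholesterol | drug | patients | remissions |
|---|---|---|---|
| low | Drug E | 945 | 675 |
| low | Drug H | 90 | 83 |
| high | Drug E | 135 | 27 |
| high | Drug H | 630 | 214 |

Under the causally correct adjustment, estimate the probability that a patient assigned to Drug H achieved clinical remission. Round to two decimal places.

The cholesterol-specific comparison favours Drug H throughout, but the pooled figures favour Drug E. The question is whether to condition on cholesterol.
Cholesterol here is a post-treatment variable shaped by the drug; conditioning on it would introduce bias rather than remove it. The overall comparison is the causal one.
So P(outcome | do(Drug H)) is just the pooled rate for Drug H: 297/720 = 0.412.

0.41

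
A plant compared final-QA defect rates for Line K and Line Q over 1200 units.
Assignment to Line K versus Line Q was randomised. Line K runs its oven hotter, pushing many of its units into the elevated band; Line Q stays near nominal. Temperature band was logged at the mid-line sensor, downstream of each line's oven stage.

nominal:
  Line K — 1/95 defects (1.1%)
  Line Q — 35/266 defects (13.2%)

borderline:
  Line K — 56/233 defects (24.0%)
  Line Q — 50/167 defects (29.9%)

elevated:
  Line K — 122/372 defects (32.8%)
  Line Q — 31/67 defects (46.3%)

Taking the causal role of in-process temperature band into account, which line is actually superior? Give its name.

In-process temperature band is downstream of the line. One should not condition on a consequence of treatment, so the overall rates are the right comparison.
Pooled: Line K 25.6% vs Line Q 23.2%; Line Q is lower overall.

Line Q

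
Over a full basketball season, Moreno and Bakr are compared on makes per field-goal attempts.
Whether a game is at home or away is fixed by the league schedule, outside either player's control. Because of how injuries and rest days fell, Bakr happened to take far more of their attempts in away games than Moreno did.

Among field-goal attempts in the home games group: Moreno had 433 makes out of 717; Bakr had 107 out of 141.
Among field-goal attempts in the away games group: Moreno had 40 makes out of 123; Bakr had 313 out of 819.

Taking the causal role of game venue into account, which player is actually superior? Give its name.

Bakr

Nothing the player does changes game venue; the imbalance is an allocation artefact. With game venue also predicting the outcome, the pooled figure is confounded, and the within-stratum comparison is the causal one.
Within each level — home games: 60.4% vs 75.9%; away games: 32.5% vs 38.2% — Bakr is higher every time.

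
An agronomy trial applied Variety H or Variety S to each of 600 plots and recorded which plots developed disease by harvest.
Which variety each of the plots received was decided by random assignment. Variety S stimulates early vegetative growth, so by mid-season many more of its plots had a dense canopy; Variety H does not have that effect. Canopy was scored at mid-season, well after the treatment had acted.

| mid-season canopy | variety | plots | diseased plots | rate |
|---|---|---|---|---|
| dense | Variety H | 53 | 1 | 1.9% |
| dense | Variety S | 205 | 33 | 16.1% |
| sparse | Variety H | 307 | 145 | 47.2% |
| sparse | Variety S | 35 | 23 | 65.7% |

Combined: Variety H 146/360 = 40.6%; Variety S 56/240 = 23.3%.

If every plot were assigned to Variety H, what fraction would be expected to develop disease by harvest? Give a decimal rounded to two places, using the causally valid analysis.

0.41

The mid-season canopy-specific comparison favours Variety H throughout, but the pooled figures favour Variety S. The question is whether to condition on mid-season canopy.
Because the variety influences mid-season canopy, mid-season canopy is a post-treatment mediator, not a confounder. Stratifying on it would bias the estimate; the causal effect is the crude pooled difference.
So P(outcome | do(Variety H)) is just the pooled rate for Variety H: 146/360 = 0.406.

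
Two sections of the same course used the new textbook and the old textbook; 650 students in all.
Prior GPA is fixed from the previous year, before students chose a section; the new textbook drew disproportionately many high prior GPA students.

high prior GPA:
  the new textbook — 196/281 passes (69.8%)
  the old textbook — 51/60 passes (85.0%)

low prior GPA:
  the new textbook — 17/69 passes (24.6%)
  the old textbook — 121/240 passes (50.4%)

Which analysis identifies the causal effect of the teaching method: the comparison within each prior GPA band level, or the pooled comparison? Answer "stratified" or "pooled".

The stratified and pooled comparisons disagree (the old textbook wins within each prior GPA band; the new textbook wins overall), so the answer turns on the causal role of prior GPA band.
Here prior GPA band is a common cause — it drives both which teaching method a case falls under and the outcome. The crude comparison mixes populations; the stratum-specific rates are the causally relevant ones.
Within each level — high prior GPA: 69.8% vs 85.0%; low prior GPA: 24.6% vs 50.4% — the old textbook is higher every time.

stratified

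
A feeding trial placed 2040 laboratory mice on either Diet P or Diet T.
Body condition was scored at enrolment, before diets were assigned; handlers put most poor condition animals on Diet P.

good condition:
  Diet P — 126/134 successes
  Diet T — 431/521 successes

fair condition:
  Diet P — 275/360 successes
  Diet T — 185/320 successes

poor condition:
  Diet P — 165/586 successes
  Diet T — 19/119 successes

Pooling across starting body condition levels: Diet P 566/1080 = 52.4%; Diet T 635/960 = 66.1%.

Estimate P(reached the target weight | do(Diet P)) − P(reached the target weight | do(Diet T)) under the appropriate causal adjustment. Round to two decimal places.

Diet P is higher inside every starting body condition stratum but Diet T is higher in aggregate. Whether to stratify depends on how starting body condition relates to the diet.
Since starting body condition is a pre-existing factor (not a product of the diet) and it affects the outcome on its own, it is a confounder. The stratified rates, not the pooled rate, identify the causal effect.
Adjusting over the population distribution of starting body condition: 0.321·(0.940−0.827) + 0.333·(0.764−0.578) + 0.346·(0.282−0.160) = +0.140.

+0.14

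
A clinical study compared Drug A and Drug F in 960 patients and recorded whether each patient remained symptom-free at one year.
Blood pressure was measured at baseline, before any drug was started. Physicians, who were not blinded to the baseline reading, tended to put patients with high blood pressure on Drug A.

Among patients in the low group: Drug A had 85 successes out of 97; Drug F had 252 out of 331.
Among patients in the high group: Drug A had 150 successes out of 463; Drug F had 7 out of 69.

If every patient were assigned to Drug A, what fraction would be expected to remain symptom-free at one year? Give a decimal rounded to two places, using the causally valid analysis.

0.57

The stratified and pooled comparisons disagree (Drug A wins within each blood pressure; Drug F wins overall), so the answer turns on the causal role of blood pressure.
Blood pressure is set before the drug has any effect — it is not caused by the drug — and it independently drives the outcome. That makes it a confounder, so the causal comparison is within blood pressure levels.
Standardising Drug A to the population blood pressure mix: 0.446·85/97 + 0.554·150/463 = 0.570.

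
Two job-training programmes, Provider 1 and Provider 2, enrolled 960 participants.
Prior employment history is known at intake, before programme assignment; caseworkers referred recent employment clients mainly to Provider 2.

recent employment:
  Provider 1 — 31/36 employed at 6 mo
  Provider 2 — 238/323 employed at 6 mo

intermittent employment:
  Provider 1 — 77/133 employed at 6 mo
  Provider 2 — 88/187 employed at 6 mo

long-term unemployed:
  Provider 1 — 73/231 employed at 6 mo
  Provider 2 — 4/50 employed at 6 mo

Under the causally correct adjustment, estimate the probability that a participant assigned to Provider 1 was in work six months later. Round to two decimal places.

The stratified and pooled comparisons disagree (Provider 1 wins within each prior employment history; Provider 2 wins overall), so the answer turns on the causal role of prior employment history.
Prior employment history is set before the programme has any effect — it is not caused by the programme — and it independently drives the outcome. That makes it a confounder, so the causal comparison is within prior employment history levels.
Standardising Provider 1 to the population prior employment history mix: 0.374·31/36 + 0.333·77/133 + 0.293·73/231 = 0.608.

0.61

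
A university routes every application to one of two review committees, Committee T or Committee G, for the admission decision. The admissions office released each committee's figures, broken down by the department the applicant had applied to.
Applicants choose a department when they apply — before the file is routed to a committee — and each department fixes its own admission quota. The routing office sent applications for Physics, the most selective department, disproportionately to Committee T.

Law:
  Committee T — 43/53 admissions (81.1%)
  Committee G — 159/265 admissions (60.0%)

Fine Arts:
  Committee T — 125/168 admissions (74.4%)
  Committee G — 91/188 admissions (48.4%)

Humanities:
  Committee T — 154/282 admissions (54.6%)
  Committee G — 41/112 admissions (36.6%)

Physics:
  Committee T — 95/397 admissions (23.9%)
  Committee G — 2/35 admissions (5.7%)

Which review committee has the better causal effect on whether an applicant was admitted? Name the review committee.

Department satisfies the back-door criterion: it is not a descendant of the review committee, and it blocks the spurious path from review committee to outcome. Adjusting for it (i.e., using the within-department rates) gives the causal effect.
Within each level — Law: 81.1% vs 60.0%; Fine Arts: 74.4% vs 48.4%; Humanities: 54.6% vs 36.6%; Physics: 23.9% vs 5.7% — Committee T is higher every time.

Committee T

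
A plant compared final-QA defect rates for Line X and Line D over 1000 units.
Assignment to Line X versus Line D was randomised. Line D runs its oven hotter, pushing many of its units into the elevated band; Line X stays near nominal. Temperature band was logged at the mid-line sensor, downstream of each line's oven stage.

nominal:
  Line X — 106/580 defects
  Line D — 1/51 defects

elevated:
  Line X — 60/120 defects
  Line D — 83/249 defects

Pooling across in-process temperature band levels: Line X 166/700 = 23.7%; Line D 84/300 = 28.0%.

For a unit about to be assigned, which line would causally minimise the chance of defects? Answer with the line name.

Line X

The distribution of in-process temperature band is itself part of what the line does — it is an intermediate outcome. Holding it fixed would remove that part of the effect; the total effect is the pooled difference.
Pooled: Line X 23.7% vs Line D 28.0%; Line X is lower overall.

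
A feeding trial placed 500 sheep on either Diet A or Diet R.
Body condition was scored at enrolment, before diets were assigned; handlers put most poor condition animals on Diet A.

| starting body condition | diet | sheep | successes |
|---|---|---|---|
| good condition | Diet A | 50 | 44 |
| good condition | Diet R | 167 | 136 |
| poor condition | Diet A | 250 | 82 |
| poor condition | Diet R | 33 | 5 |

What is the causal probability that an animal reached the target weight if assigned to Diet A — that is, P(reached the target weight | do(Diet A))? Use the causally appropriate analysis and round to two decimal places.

0.57

Starting body condition differs across diets for reasons unrelated to any effect of the diet itself, and it separately predicts the outcome — a classic confounder. We must compare within starting body condition levels.
Standardising Diet A to the population starting body condition mix: 0.434·44/50 + 0.566·82/250 = 0.568.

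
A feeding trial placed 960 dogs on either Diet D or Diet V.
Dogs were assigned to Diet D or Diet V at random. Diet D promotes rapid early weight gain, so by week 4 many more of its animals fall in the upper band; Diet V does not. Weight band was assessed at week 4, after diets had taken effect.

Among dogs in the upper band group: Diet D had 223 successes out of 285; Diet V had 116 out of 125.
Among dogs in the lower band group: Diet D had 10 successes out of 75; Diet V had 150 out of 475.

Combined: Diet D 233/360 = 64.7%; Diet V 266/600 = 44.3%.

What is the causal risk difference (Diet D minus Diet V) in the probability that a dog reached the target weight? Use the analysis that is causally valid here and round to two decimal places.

+0.20

The stratified and pooled comparisons disagree (Diet V wins within each week-4 weight band; Diet D wins overall), so the answer turns on the causal role of week-4 weight band.
Stratifying would compare diets among dogs the diets themselves sorted into week-4 weight band groups — a form of selection on an intermediate. The unconditioned pooled rates give the total causal effect.
The causal difference is the pooled difference: 0.647 − 0.443 = +0.204.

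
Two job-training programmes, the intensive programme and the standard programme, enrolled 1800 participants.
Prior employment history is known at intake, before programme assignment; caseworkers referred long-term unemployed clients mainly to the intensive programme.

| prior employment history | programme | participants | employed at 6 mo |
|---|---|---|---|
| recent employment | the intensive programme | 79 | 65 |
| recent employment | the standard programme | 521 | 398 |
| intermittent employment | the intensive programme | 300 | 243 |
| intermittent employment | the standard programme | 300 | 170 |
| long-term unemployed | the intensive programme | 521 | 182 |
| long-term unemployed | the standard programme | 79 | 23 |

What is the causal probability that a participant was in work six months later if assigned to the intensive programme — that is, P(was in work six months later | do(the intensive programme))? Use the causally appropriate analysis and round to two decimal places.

the intensive programme is higher inside every prior employment history stratum but the standard programme is higher in aggregate. Whether to stratify depends on how prior employment history relates to the programme.
Here prior employment history is a common cause — it drives both which programme a case falls under and the outcome. The crude comparison mixes populations; the stratum-specific rates are the causally relevant ones.
Standardising the intensive programme to the population prior employment history mix: 0.333·65/79 + 0.333·243/300 + 0.333·182/521 = 0.661.

0.66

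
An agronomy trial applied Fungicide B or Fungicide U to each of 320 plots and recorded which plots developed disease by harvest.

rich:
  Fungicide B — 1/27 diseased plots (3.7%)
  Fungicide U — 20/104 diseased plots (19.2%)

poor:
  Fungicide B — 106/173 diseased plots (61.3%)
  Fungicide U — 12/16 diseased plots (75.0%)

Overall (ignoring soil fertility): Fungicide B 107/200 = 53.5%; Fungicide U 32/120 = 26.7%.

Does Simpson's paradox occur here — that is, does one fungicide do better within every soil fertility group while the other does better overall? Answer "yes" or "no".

Within each soil fertility level (rich 3.7% vs 19.2%; poor 61.3% vs 75.0%), Fungicide B has the lower rate every time. Pooled: 53.5% vs 26.7% — Fungicide U has the lower rate overall. The two comparisons disagree.

yes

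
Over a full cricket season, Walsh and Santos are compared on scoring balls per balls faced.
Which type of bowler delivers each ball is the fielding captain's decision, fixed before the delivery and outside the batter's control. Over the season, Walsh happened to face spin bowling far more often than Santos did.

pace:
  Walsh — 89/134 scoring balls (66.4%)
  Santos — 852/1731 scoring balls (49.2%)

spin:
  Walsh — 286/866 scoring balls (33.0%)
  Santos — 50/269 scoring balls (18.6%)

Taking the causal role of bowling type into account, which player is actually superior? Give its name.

Nothing the player does changes bowling type; the imbalance is an allocation artefact. With bowling type also predicting the outcome, the pooled figure is confounded, and the within-stratum comparison is the causal one.
Within each level — pace: 66.4% vs 49.2%; spin: 33.0% vs 18.6% — Walsh is higher every time.

Walsh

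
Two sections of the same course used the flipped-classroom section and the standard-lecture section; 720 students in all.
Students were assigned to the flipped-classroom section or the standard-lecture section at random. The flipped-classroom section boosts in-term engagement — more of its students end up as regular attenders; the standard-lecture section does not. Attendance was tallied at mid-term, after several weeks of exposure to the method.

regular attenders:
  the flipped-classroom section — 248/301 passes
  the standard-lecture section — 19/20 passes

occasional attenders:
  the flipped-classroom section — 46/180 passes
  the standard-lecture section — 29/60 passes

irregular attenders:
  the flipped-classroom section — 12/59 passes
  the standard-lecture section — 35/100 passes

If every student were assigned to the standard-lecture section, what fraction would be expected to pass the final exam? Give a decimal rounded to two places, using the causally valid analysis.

Mid-term attendance is downstream of the teaching method. One should not condition on a consequence of treatment, so the overall rates are the right comparison.
So P(outcome | do(the standard-lecture section)) is just the pooled rate for the standard-lecture section: 83/180 = 0.461.

0.46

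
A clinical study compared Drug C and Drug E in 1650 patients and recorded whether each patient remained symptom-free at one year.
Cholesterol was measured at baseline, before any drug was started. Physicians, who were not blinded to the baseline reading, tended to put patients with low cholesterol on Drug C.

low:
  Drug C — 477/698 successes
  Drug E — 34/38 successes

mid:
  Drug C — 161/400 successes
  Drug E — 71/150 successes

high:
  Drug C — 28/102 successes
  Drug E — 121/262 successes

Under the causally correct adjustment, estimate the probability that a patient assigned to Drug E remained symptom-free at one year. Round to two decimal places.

Cholesterol is set before the drug has any effect — it is not caused by the drug — and it independently drives the outcome. That makes it a confounder, so the causal comparison is within cholesterol levels.
Standardising Drug E to the population cholesterol mix: 0.446·34/38 + 0.333·71/150 + 0.221·121/262 = 0.659.

0.66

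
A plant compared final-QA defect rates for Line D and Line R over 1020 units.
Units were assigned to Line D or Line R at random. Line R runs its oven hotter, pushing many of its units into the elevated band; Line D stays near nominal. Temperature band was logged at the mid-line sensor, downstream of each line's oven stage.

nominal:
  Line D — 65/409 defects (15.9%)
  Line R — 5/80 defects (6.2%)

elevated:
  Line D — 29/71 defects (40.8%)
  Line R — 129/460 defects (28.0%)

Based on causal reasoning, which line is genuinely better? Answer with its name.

In-process temperature band is recorded after the line and is itself shifted by it — it sits on the causal path from line to outcome. Conditioning on a mediator would strip out part of the effect we want; the pooled comparison gives the total causal effect.
Pooled: Line D 19.6% vs Line R 24.8%; Line D is lower overall.

Line D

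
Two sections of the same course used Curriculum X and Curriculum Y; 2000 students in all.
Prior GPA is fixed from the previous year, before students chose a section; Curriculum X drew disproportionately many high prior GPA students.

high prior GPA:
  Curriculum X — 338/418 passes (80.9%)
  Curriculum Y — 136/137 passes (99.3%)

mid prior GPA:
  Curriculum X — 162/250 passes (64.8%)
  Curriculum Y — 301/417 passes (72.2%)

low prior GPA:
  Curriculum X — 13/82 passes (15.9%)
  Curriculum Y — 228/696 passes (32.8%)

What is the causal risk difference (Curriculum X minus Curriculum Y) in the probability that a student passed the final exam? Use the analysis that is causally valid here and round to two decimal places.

-0.14

The imbalance in prior GPA band arose from how students were allocated, not from anything the teaching method did; and prior GPA band independently affects the outcome. The pooled gap is confounded — condition on prior GPA band.
Adjusting over the population distribution of prior GPA band: 0.278·(0.809−0.993) + 0.334·(0.648−0.722) + 0.389·(0.159−0.328) = -0.141.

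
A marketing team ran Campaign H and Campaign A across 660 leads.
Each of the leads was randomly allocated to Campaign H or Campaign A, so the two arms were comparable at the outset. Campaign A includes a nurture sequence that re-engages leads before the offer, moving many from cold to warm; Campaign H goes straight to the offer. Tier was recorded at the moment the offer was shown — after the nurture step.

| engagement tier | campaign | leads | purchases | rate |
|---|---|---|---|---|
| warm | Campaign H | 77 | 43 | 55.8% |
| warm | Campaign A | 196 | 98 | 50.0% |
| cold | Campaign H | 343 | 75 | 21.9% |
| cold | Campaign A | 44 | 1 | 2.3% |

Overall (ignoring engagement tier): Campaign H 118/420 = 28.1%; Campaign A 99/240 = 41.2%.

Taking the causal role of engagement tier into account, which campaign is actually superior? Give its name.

Within every engagement tier level Campaign H has the higher rate, yet pooled Campaign A does — Simpson's reversal.
Stratifying would compare campaigns among leads the campaigns themselves sorted into engagement tier groups — a form of selection on an intermediate. The unconditioned pooled rates give the total causal effect.
Pooled: Campaign H 28.1% vs Campaign A 41.2%; Campaign A is higher overall.

Campaign A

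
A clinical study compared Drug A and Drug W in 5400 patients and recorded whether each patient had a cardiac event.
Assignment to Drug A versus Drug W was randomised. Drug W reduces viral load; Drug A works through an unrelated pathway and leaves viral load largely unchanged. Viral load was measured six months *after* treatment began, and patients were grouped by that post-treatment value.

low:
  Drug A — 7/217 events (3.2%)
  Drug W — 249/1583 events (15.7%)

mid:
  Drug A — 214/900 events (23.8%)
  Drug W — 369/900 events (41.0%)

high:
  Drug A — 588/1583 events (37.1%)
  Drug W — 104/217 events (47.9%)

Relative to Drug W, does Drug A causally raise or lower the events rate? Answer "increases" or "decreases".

Because the drug influences viral load, viral load is a post-treatment mediator, not a confounder. Stratifying on it would bias the estimate; the causal effect is the crude pooled difference.
Pooled: Drug A 30.0% vs Drug W 26.7%; Drug W is lower overall.

increases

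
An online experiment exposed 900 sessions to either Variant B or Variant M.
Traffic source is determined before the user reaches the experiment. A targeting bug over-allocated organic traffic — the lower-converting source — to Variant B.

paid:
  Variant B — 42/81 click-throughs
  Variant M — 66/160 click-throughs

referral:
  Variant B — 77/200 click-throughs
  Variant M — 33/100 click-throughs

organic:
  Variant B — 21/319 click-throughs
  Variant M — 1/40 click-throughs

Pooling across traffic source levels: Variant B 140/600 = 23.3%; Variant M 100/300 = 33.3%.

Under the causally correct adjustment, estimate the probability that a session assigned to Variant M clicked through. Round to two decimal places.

The stratified and pooled comparisons disagree (Variant B wins within each traffic source; Variant M wins overall), so the answer turns on the causal role of traffic source.
Here traffic source is a common cause — it drives both which variant a case falls under and the outcome. The crude comparison mixes populations; the stratum-specific rates are the causally relevant ones.
Standardising Variant M to the population traffic source mix: 0.268·66/160 + 0.333·33/100 + 0.399·1/40 = 0.230.

0.23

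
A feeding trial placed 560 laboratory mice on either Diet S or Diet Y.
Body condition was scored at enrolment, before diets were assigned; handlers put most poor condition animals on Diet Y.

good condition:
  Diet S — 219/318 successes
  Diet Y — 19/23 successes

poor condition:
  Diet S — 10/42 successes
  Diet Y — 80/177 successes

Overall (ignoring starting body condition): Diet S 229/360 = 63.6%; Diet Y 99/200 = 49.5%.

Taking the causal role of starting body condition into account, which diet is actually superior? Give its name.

Diet Y

Starting body condition satisfies the back-door criterion: it is not a descendant of the diet, and it blocks the spurious path from diet to outcome. Adjusting for it (i.e., using the within-starting body condition rates) gives the causal effect.
Within each level — good condition: 68.9% vs 82.6%; poor condition: 23.8% vs 45.2% — Diet Y is higher every time.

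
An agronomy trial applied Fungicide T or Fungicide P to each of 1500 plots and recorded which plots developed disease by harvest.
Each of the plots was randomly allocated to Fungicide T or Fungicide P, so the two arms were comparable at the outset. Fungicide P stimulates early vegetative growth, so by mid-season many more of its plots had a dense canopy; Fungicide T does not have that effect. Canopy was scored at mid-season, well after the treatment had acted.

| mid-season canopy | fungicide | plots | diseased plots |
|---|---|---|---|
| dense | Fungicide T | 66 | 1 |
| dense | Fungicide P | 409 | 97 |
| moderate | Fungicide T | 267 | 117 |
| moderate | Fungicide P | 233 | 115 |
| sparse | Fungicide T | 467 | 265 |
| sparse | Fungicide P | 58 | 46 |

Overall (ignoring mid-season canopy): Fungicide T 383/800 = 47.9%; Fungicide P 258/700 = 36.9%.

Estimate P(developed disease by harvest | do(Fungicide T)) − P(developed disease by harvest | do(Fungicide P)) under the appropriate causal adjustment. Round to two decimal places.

+0.11

Within every mid-season canopy level Fungicide T has the lower rate, yet pooled Fungicide P does — Simpson's reversal.
The distribution of mid-season canopy is itself part of what the fungicide does — it is an intermediate outcome. Holding it fixed would remove that part of the effect; the total effect is the pooled difference.
The causal difference is the pooled difference: 0.479 − 0.369 = +0.110.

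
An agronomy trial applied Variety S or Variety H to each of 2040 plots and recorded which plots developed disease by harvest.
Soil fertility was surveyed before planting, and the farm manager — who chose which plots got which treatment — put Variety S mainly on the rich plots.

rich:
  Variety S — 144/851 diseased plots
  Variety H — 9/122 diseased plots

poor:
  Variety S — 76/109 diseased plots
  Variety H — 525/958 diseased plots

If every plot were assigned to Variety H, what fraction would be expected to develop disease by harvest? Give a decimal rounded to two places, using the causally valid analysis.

The soil fertility-specific comparison favours Variety H throughout, but the pooled figures favour Variety S. The question is whether to condition on soil fertility.
Since soil fertility is a pre-existing factor (not a product of the variety) and it affects the outcome on its own, it is a confounder. The stratified rates, not the pooled rate, identify the causal effect.
Standardising Variety H to the population soil fertility mix: 0.477·9/122 + 0.523·525/958 = 0.322.

0.32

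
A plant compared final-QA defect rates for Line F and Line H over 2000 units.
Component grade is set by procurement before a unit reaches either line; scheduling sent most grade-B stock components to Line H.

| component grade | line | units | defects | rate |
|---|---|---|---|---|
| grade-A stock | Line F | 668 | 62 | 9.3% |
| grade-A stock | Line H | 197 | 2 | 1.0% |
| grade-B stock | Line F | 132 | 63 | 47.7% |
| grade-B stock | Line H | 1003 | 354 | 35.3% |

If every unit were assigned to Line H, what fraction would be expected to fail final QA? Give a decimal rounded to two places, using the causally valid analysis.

The stratified and pooled comparisons disagree (Line H wins within each component grade; Line F wins overall), so the answer turns on the causal role of component grade.
Component grade satisfies the back-door criterion: it is not a descendant of the line, and it blocks the spurious path from line to outcome. Adjusting for it (i.e., using the within-component grade rates) gives the causal effect.
Standardising Line H to the population component grade mix: 0.432·2/197 + 0.568·354/1003 = 0.205.

0.20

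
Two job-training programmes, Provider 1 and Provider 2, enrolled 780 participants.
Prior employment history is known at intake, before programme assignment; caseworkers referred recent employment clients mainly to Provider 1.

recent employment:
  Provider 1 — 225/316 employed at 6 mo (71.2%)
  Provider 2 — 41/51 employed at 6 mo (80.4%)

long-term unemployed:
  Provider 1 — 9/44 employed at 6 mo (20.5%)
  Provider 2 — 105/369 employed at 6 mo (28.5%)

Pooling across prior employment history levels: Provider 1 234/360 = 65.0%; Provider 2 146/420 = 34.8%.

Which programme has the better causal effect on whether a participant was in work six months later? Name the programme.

Provider 2

Provider 2 is higher inside every prior employment history stratum but Provider 1 is higher in aggregate. Whether to stratify depends on how prior employment history relates to the programme.
Prior employment history is set before the programme has any effect — it is not caused by the programme — and it independently drives the outcome. That makes it a confounder, so the causal comparison is within prior employment history levels.
Within each level — recent employment: 71.2% vs 80.4%; long-term unemployed: 20.5% vs 28.5% — Provider 2 is higher every time.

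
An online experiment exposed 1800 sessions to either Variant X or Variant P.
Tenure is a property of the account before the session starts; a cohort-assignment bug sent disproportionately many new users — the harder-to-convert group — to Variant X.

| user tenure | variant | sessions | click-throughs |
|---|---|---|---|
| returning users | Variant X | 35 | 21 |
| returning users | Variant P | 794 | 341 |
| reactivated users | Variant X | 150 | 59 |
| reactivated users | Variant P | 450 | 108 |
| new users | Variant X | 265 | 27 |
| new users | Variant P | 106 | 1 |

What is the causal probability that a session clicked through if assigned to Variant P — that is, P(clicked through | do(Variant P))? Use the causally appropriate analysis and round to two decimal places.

0.28

The stratified and pooled comparisons disagree (Variant X wins within each user tenure; Variant P wins overall), so the answer turns on the causal role of user tenure.
User tenure is set before the variant has any effect — it is not caused by the variant — and it independently drives the outcome. That makes it a confounder, so the causal comparison is within user tenure levels.
Standardising Variant P to the population user tenure mix: 0.461·341/794 + 0.333·108/450 + 0.206·1/106 = 0.280.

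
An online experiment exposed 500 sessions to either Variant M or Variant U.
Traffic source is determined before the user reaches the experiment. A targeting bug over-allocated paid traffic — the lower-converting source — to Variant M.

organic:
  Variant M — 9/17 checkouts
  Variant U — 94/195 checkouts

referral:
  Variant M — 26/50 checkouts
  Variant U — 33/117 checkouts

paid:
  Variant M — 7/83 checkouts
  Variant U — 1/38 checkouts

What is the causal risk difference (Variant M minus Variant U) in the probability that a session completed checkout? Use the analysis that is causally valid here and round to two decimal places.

Nothing the variant does changes traffic source; the imbalance is an allocation artefact. With traffic source also predicting the outcome, the pooled figure is confounded, and the within-stratum comparison is the causal one.
Adjusting over the population distribution of traffic source: 0.424·(0.529−0.482) + 0.334·(0.520−0.282) + 0.242·(0.084−0.026) = +0.114.

+0.11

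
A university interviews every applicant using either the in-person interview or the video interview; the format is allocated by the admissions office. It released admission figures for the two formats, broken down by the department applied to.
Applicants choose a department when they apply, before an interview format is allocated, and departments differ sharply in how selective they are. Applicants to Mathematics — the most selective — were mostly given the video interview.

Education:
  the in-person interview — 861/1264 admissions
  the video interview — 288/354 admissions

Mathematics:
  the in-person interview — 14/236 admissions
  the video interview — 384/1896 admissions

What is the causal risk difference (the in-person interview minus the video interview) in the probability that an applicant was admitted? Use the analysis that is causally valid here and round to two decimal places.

The imbalance in department arose from how applicants were allocated, not from anything the interview format did; and department independently affects the outcome. The pooled gap is confounded — condition on department.
Adjusting over the population distribution of department: 0.431·(0.681−0.814) + 0.569·(0.059−0.203) = -0.139.

-0.14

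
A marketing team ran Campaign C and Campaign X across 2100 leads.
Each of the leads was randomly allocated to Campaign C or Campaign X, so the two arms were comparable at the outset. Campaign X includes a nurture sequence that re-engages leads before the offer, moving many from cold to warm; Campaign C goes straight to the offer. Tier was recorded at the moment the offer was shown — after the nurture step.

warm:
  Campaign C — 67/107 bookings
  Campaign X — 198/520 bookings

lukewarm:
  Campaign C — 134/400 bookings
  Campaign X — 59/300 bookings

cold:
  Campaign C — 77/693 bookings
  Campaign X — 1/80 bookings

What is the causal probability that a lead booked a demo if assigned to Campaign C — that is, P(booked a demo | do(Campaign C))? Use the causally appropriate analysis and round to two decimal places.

Campaign C is higher inside every engagement tier stratum but Campaign X is higher in aggregate. Whether to stratify depends on how engagement tier relates to the campaign.
Because the campaign influences engagement tier, engagement tier is a post-treatment mediator, not a confounder. Stratifying on it would bias the estimate; the causal effect is the crude pooled difference.
So P(outcome | do(Campaign C)) is just the pooled rate for Campaign C: 278/1200 = 0.232.

0.23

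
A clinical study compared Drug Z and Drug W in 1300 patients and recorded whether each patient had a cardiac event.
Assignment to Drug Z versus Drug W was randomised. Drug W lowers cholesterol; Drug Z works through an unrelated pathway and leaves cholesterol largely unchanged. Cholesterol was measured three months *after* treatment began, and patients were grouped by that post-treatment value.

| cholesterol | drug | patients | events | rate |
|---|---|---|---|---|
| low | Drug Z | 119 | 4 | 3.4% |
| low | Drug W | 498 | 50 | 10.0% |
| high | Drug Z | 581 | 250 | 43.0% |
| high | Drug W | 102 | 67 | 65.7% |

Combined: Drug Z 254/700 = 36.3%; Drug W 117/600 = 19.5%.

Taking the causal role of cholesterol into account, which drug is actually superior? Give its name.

Within every cholesterol level Drug Z has the lower rate, yet pooled Drug W does — Simpson's reversal.
Cholesterol here is a post-treatment variable shaped by the drug; conditioning on it would introduce bias rather than remove it. The overall comparison is the causal one.
Pooled: Drug Z 36.3% vs Drug W 19.5%; Drug W is lower overall.

Drug W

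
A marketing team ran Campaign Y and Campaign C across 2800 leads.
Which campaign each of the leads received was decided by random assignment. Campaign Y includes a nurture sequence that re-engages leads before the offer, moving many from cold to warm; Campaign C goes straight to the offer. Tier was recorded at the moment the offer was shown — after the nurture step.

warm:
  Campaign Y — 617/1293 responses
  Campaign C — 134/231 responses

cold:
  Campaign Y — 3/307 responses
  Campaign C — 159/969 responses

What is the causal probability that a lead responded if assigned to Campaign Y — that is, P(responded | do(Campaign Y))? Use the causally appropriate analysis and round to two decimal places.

0.39

Stratifying would compare campaigns among leads the campaigns themselves sorted into engagement tier groups — a form of selection on an intermediate. The unconditioned pooled rates give the total causal effect.
So P(outcome | do(Campaign Y)) is just the pooled rate for Campaign Y: 620/1600 = 0.388.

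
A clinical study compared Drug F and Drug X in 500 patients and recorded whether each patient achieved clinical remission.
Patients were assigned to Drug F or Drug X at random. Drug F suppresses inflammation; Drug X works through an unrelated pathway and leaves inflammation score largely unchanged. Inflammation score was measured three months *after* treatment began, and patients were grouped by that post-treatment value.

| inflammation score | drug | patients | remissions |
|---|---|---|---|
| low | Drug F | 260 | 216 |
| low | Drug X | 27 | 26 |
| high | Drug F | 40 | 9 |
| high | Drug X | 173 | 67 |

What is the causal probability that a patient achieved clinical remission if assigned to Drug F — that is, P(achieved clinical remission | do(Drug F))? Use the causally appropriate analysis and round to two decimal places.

0.75

Drug X is higher inside every inflammation score stratum but Drug F is higher in aggregate. Whether to stratify depends on how inflammation score relates to the drug.
Inflammation score is recorded after the drug and is itself shifted by it — it sits on the causal path from drug to outcome. Conditioning on a mediator would strip out part of the effect we want; the pooled comparison gives the total causal effect.
So P(outcome | do(Drug F)) is just the pooled rate for Drug F: 225/300 = 0.750.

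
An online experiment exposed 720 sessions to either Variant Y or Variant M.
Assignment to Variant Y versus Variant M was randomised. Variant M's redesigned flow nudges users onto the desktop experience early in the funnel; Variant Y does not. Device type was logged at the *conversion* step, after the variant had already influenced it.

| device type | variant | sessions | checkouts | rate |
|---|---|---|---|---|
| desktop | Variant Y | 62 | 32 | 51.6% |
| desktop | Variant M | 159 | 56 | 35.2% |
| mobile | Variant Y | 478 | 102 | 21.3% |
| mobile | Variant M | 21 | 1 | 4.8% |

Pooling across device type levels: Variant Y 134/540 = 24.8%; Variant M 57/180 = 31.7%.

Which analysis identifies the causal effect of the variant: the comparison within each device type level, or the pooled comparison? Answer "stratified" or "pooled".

The device type-specific comparison favours Variant Y throughout, but the pooled figures favour Variant M. The question is whether to condition on device type.
Stratifying would compare variants among sessions the variants themselves sorted into device type groups — a form of selection on an intermediate. The unconditioned pooled rates give the total causal effect.
Pooled: Variant Y 24.8% vs Variant M 31.7%; Variant M is higher overall.

pooled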